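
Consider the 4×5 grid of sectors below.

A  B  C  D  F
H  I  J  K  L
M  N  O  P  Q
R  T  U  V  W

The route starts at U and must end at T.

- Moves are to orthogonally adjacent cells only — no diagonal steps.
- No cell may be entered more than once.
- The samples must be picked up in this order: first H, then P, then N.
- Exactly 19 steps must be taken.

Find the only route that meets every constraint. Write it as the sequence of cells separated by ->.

U -> V -> W -> Q -> L -> F -> D -> C -> B -> A -> H -> I -> J -> K -> P -> O -> N -> M -> R -> T

The waypoints must appear in the order H, P, N, with no cell reused.
Route from U: 2× right (reaching W), 3× up (reaching F), 4× left (reaching A), down to H, 3× right (reaching K), down to P, 3× left (reaching M), down to R, right to T — 19 moves in all.
Check: order respected (H at step 10, P at step 14, N at step 16); 19 moves as required.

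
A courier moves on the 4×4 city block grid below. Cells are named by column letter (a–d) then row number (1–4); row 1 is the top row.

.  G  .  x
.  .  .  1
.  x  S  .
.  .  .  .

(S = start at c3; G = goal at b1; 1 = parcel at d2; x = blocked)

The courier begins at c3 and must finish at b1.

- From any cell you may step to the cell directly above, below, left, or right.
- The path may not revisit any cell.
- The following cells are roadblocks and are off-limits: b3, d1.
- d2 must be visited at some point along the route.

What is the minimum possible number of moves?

5

Any route passes through d2 somewhere between c3 and b1. Summing Manhattan distances along the two legs (c3 → d2 → b1) gives a lower bound of 2 + 3 = 5 moves.
A route of 5 moves achieves this: c3 → d3 → d2 → c2 → c1 → b1.
Since 5 matches the lower bound, it is optimal.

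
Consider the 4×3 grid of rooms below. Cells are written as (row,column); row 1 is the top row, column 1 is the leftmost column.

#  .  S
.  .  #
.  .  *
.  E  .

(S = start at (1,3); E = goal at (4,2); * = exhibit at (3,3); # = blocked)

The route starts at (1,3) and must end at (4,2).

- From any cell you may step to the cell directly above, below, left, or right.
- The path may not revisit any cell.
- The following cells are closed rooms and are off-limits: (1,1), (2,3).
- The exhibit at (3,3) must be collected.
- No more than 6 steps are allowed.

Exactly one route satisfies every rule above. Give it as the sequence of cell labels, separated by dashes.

The budget equals the shortest possible length, so every move has to be on a shortest route through the required cells.
Route from (1,3): left to (1,2), 2× down (reaching (3,2)), right to (3,3), down to (4,3), left to (4,2) — 6 moves in all.
Check: all required cells visited; 6 ≤ 6 moves.

(1,3) - (1,2) - (2,2) - (3,2) - (3,3) - (4,3) - (4,2)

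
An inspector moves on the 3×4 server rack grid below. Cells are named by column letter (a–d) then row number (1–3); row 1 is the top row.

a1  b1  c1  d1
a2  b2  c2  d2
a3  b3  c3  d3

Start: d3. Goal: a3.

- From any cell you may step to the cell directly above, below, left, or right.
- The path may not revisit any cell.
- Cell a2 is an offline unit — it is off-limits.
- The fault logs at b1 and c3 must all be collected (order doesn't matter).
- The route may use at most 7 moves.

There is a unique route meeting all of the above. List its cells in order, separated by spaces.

Any route must reach b1 and c3 and still end at a3 within 7 moves, so the order of the required stops is forced.
Route from d3: left 1 to c3, up 2 to c1, left 1 to b1, down 2 to b3, left 1 to a3 — 7 moves in all.
Check: all required cells visited; 7 ≤ 7 moves.

d3 c3 c2 c1 b1 b2 b3 a3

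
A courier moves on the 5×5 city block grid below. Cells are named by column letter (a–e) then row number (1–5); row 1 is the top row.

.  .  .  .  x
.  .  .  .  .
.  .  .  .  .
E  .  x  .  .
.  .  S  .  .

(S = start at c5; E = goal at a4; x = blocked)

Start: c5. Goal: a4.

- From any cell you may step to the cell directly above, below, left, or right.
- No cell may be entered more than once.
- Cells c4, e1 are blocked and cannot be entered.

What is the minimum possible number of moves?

The Manhattan distance from c5 to a4 is |5−4| + |3−1| = 3, so at least 3 moves are needed.
A route of 3 moves achieves this: c5 → b5 → b4 → a4.
Since 3 matches the lower bound, it is optimal.

3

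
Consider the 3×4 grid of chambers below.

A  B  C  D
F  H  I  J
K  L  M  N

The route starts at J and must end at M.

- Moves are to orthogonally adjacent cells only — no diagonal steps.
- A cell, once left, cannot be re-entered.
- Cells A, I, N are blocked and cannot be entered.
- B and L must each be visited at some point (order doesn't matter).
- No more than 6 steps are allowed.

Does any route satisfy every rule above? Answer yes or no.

One route that works: J → D → C → B → H → L → M.

yes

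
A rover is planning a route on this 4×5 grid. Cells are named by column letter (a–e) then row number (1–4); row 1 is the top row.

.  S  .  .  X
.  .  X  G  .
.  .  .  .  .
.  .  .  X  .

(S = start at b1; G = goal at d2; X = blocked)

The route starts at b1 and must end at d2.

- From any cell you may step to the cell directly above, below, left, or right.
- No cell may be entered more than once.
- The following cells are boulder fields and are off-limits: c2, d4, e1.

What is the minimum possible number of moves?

3

The Manhattan distance from b1 to d2 is |1−2| + |2−4| = 3, so at least 3 moves are needed.
A route of 3 moves achieves this: b1 → c1 → d1 → d2.
Since 3 matches the lower bound, it is optimal.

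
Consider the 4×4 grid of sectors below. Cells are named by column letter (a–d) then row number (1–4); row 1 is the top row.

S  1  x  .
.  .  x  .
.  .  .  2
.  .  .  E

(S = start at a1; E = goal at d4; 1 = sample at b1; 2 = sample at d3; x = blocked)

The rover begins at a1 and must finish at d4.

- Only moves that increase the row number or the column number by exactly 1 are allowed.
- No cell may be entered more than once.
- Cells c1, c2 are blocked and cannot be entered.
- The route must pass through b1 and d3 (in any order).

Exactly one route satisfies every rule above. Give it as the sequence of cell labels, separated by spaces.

Moves only go right or down, so the column and row indices never decrease.
Route from a1: right to b1, 2× down (reaching b3), 2× right (reaching d3), down to d4 — 6 moves in all.
Check: all required cells visited.

a1 b1 b2 b3 c3 d3 d4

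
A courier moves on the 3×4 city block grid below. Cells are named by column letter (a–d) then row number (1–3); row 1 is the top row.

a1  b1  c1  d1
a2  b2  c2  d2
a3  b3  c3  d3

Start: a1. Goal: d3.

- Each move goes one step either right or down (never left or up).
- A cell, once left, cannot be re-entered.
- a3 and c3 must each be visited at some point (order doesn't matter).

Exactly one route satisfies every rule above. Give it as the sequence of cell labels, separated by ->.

a1 -> a2 -> a3 -> b3 -> c3 -> d3

Moves only go right or down, so the column and row indices never decrease.
Route from a1: 2× down (reaching a3), 3× right (reaching d3) — 5 moves in all.
Check: all required cells visited.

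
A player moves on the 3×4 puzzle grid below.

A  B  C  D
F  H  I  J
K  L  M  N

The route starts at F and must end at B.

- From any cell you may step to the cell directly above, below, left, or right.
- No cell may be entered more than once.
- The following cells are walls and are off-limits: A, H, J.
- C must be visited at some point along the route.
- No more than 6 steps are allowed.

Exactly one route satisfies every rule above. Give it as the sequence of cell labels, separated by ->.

The 6-move cap with required stops at C leaves no slack for detours.
Route from F: down to K, 2× right (reaching M), 2× up (reaching C), left to B — 6 moves in all.
Check: all required cells visited; 6 ≤ 6 moves.

F -> K -> L -> M -> I -> C -> B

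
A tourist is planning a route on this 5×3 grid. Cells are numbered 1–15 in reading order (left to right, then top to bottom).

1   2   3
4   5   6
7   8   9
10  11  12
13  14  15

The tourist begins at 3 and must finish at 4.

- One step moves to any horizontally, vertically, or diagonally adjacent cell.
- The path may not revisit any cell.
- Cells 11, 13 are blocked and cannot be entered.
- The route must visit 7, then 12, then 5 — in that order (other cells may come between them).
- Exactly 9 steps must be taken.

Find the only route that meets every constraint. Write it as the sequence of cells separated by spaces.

3 6 8 7 10 14 12 9 5 4

The waypoints must appear in the order 7, 12, 5, with no cell reused.
Route from 3: down 1 to 6, down-left 1 to 8, left 1 to 7, down 1 to 10, down-right 1 to 14, up-right 1 to 12, up 1 to 9, up-left 1 to 5, left 1 to 4 — 9 moves in all.
Check: order respected (7 at step 3, 12 at step 6, 5 at step 8); 9 moves as required.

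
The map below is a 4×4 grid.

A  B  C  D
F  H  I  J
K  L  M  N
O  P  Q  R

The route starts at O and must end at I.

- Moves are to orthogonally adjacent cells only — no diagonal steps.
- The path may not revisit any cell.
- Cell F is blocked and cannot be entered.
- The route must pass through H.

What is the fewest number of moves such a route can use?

4

Any route passes through H somewhere between O and I. Summing Manhattan distances along the two legs (O → H → I) gives a lower bound of 3 + 1 = 4 moves.
A route of 4 moves achieves this: O → K → L → H → I.
Since 4 matches the lower bound, it is optimal.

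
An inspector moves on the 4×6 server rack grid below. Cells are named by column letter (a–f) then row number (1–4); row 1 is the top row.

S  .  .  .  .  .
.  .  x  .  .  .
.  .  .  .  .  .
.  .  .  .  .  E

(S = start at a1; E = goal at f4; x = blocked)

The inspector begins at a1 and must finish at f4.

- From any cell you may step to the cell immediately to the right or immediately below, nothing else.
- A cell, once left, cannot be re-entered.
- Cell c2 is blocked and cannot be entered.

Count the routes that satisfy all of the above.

26

A right/down-only route from a1 to f4 makes exactly 3 down-moves and 5 right-moves in some order.
With no other constraints that would be C(8,3) = 56 routes.
Subtract routes through each blocked cell (inclusion–exclusion for overlaps): − through c2: 30 → 26.
That gives 26 routes.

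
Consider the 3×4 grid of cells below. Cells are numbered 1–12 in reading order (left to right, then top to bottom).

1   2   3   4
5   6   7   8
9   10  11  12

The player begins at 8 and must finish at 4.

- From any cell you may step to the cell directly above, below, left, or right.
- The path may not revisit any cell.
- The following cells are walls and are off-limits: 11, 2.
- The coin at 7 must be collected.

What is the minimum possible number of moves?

Any route passes through 7 somewhere between 8 and 4. Summing Manhattan distances along the two legs (8 → 7 → 4) gives a lower bound of 1 + 2 = 3 moves.
A route of 3 moves achieves this: 8 → 7 → 3 → 4.
Since 3 matches the lower bound, it is optimal.

3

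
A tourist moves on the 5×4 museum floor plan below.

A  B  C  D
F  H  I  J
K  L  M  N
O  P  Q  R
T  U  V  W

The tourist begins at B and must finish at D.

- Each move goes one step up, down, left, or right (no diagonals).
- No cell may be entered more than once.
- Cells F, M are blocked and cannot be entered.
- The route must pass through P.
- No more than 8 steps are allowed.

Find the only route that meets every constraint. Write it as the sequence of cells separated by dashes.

B - H - L - P - Q - R - N - J - D

The budget equals the shortest possible length, so every move has to be on a shortest route through the required cells.
Route from B: down 3 to P, right 2 to R, up 3 to D — 8 moves in all.
Check: all required cells visited; 8 ≤ 8 moves.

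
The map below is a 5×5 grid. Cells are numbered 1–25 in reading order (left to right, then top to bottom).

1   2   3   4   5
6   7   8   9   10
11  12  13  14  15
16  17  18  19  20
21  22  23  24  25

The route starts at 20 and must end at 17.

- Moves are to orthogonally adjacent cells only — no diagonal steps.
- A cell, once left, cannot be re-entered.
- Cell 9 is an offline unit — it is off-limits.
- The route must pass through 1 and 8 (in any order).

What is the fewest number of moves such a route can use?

11

Any route passes through 1 and 8 in some order between 20 and 17. Summing Manhattan distances along each leg and taking the cheapest ordering (20 → 8 → 1 → 17) gives a lower bound of 4 + 3 + 4 = 11 moves.
A route of 11 moves achieves this: 20 → 15 → 14 → 13 → 8 → 3 → 2 → 1 → 6 → 11 → 16 → 17.
Since 11 matches the lower bound, it is optimal.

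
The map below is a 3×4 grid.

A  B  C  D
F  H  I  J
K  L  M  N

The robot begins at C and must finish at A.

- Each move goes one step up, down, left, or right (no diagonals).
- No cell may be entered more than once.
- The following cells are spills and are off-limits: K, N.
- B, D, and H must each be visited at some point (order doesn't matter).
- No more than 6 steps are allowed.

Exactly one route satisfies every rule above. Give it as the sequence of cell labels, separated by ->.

The budget equals the shortest possible length, so every move has to be on a shortest route through the required cells.
Route from C: right to D, down to J, 2× left (reaching H), up to B, left to A — 6 moves in all.
Check: all required cells visited; 6 ≤ 6 moves.

C -> D -> J -> I -> H -> B -> A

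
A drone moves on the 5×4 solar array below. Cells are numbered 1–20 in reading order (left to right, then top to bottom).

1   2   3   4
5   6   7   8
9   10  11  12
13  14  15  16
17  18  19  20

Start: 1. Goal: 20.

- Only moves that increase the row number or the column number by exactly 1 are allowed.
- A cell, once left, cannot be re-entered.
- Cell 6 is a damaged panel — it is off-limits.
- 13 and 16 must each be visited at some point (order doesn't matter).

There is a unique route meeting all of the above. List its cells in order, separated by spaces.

Moves only go right or down, so the column and row indices never decrease.
Route from 1: down 3 to 13, right 3 to 16, down 1 to 20 — 7 moves in all.
Check: all required cells visited.

1 5 9 13 14 15 16 20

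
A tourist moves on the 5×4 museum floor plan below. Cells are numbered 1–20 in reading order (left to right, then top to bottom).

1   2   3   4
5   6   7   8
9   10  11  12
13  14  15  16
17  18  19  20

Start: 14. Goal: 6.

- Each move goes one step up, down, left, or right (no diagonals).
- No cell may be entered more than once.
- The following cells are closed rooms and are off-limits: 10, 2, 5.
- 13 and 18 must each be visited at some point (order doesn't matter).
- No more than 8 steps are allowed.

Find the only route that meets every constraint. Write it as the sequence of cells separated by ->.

Any route must reach 13 and 18 and still end at 6 within 8 moves, so the order of the required stops is forced.
Route from 14: left to 13, down to 17, 2× right (reaching 19), 3× up (reaching 7), left to 6 — 8 moves in all.
Check: all required cells visited; 8 ≤ 8 moves.

14 -> 13 -> 17 -> 18 -> 19 -> 15 -> 11 -> 7 -> 6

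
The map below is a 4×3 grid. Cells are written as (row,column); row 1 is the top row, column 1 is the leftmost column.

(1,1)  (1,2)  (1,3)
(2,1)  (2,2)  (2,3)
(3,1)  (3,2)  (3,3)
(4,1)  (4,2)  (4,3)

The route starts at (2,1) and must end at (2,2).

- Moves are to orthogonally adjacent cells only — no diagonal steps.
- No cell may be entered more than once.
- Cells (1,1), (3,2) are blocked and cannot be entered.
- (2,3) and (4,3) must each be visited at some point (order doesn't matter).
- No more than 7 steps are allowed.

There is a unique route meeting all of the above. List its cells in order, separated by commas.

The 7-move cap with required stops at (2,3), (4,3) leaves no slack for detours.
Route from (2,1): down 2 to (4,1), right 2 to (4,3), up 2 to (2,3), left 1 to (2,2) — 7 moves in all.
Check: all required cells visited; 7 ≤ 7 moves.

(2,1), (3,1), (4,1), (4,2), (4,3), (3,3), (2,3), (2,2)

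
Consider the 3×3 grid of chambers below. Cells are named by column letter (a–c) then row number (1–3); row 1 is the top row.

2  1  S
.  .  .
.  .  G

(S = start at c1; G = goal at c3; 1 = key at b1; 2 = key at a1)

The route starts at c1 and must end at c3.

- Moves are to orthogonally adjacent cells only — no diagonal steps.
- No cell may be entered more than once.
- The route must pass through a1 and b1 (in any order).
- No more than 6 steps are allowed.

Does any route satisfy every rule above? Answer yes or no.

One route that works: c1 → b1 → a1 → a2 → a3 → b3 → c3.

yes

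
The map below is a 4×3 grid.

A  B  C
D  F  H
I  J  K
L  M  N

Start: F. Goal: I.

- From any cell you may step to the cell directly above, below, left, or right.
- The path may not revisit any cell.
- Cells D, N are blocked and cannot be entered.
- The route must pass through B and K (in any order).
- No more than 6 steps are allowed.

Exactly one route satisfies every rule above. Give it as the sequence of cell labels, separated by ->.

F -> B -> C -> H -> K -> J -> I

Any route must reach B and K and still end at I within 6 moves, so the order of the required stops is forced.
Route from F: up 1 to B, right 1 to C, down 2 to K, left 2 to I — 6 moves in all.
Check: all required cells visited; 6 ≤ 6 moves.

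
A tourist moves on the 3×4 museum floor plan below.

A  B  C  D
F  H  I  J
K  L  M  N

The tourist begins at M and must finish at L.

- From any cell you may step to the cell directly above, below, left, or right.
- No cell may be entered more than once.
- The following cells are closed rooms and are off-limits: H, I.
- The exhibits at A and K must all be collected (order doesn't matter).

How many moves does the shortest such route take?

Any route passes through A and K in some order between M and L. Summing Manhattan distances along each leg and taking the cheapest ordering (M → K → A → L) gives a lower bound of 2 + 2 + 3 = 7 moves.
The shortest route satisfying every rule uses 9 moves: M → N → J → D → C → B → A → F → K → L.
The no-revisit rule (legs can't share cells) pushes the minimum above the 7-move bound; an exhaustive check rules out every length from 7 to 8, leaving 9 as the minimum.

9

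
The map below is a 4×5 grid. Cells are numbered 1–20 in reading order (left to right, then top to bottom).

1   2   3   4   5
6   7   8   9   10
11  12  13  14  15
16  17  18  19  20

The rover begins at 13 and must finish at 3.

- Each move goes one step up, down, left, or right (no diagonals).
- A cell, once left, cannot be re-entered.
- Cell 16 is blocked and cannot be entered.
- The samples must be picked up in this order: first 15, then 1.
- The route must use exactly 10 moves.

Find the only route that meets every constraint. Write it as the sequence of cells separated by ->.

The waypoints must appear in the order 15, 1, with no cell reused.
Route from 13: right 2 to 15, up 1 to 10, left 4 to 6, up 1 to 1, right 2 to 3 — 10 moves in all.
Check: order respected (15 at step 2, 1 at step 8); 10 moves as required.

13 -> 14 -> 15 -> 10 -> 9 -> 8 -> 7 -> 6 -> 1 -> 2 -> 3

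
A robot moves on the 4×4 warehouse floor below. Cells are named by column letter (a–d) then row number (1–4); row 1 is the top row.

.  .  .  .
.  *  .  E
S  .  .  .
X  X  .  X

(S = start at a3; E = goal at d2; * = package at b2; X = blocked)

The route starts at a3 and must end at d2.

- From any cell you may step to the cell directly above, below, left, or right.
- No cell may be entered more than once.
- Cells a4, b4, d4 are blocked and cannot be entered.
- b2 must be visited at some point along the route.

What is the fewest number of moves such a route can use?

Any route passes through b2 somewhere between a3 and d2. Summing Manhattan distances along the two legs (a3 → b2 → d2) gives a lower bound of 2 + 2 = 4 moves.
A route of 4 moves achieves this: a3 → a2 → b2 → c2 → d2.
Since 4 matches the lower bound, it is optimal.

4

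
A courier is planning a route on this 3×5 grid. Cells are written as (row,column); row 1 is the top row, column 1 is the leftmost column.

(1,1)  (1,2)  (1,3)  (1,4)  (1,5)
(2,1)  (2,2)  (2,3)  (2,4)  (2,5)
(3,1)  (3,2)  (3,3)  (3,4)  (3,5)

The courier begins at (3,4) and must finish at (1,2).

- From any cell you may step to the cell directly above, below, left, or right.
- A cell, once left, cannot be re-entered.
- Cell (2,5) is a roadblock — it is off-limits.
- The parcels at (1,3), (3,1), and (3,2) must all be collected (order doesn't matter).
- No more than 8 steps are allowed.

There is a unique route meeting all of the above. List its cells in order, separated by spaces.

(3,4) (3,3) (3,2) (3,1) (2,1) (2,2) (2,3) (1,3) (1,2)

The budget equals the shortest possible length, so every move has to be on a shortest route through the required cells.
Route from (3,4): left 3 to (3,1), up 1 to (2,1), right 2 to (2,3), up 1 to (1,3), left 1 to (1,2) — 8 moves in all.
Check: all required cells visited; 8 ≤ 8 moves.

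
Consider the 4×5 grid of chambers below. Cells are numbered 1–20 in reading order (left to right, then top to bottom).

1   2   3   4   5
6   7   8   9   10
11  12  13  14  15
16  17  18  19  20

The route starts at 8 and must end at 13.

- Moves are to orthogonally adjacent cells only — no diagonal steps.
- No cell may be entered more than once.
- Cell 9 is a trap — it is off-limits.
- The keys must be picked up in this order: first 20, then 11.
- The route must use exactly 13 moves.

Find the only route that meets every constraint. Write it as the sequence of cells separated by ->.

8 -> 3 -> 4 -> 5 -> 10 -> 15 -> 20 -> 19 -> 18 -> 17 -> 16 -> 11 -> 12 -> 13

The waypoints must appear in the order 20, 11, with no cell reused.
Route from 8: up 1 to 3, right 2 to 5, down 3 to 20, left 4 to 16, up 1 to 11, right 2 to 13 — 13 moves in all.
Check: order respected (20 at step 6, 11 at step 11); 13 moves as required.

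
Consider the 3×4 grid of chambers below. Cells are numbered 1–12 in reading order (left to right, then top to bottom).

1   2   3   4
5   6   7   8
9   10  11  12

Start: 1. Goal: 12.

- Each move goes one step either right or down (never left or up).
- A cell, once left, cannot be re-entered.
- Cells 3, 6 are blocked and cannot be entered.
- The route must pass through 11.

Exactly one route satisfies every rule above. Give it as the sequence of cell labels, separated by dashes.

1 - 5 - 9 - 10 - 11 - 12

Moves only go right or down, so the column and row indices never decrease.
Route from 1: down 2 to 9, right 3 to 12 — 5 moves in all.
Check: all required cells visited.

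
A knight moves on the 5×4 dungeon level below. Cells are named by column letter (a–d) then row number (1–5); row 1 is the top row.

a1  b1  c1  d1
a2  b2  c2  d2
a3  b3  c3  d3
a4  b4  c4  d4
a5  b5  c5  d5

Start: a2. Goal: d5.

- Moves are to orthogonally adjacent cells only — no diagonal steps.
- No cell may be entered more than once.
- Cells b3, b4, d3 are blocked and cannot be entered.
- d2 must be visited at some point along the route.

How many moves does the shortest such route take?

Any route passes through d2 somewhere between a2 and d5. Summing Manhattan distances along the two legs (a2 → d2 → d5) gives a lower bound of 3 + 3 = 6 moves.
That bound ignores the blocked cells. Measuring each leg by the fewest moves that actually steer around them (a2→d2: 3; d2→d5: 5) raises the lower bound to 8.
The shortest route satisfying every rule uses 10 moves: a2 → a1 → b1 → c1 → d1 → d2 → c2 → c3 → c4 → c5 → d5.
The no-revisit rule (legs can't share cells) pushes the minimum above the 8-move bound; an exhaustive check rules out every length from 8 to 9, leaving 10 as the minimum.

10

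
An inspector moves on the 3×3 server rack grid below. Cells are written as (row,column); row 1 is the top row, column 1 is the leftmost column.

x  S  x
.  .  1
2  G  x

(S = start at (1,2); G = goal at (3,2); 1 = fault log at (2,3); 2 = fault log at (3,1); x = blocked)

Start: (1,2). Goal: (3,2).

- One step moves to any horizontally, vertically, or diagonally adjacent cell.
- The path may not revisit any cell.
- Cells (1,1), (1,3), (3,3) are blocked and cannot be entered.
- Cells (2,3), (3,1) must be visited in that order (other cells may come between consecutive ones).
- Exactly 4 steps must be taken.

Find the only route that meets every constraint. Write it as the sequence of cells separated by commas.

(1,2), (2,3), (2,2), (3,1), (3,2)

The waypoints must appear in the order (2,3), (3,1), with no cell reused.
Route from (1,2): down-right to (2,3), left to (2,2), down-left to (3,1), right to (3,2) — 4 moves in all.
Check: order respected (1 at step 1, 2 at step 3); 4 moves as required.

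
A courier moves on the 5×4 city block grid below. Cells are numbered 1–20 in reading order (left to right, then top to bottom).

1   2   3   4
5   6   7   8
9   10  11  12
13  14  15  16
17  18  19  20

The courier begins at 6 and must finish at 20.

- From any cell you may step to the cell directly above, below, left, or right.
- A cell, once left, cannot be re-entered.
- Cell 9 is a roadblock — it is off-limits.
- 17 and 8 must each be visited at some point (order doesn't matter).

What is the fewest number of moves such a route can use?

11

Any route passes through 17 and 8 in some order between 6 and 20. Summing Manhattan distances along each leg and taking the cheapest ordering (6 → 8 → 17 → 20) gives a lower bound of 2 + 6 + 3 = 11 moves.
A route of 11 moves achieves this: 6 → 7 → 8 → 12 → 16 → 15 → 14 → 13 → 17 → 18 → 19 → 20.
Since 11 matches the lower bound, it is optimal.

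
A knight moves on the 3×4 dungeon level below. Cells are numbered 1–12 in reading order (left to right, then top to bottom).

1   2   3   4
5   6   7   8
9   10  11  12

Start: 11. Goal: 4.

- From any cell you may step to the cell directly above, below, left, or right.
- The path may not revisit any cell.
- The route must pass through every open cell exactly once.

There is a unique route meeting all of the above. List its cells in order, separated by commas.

11, 12, 8, 7, 6, 10, 9, 5, 1, 2, 3, 4

Need to visit all 12 open cells exactly once, starting at 11 and ending at 4.
Cell 9 has only two open neighbours (5 and 10), so the path must pass straight through it: one of those is the cell it's entered from and the other is where it exits.
Route from 11: right to 12, up to 8, 2× left (reaching 6), down to 10, left to 9, 2× up (reaching 1), 3× right (reaching 4) — 11 moves in all.
Check: all 12 open cells covered.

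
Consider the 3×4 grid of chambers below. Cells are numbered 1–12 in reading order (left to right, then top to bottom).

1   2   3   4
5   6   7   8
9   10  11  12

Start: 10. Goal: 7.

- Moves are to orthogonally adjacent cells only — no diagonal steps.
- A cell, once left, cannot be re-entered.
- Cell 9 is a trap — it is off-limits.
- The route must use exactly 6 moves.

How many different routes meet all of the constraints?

3

Need simple routes of exactly 6 moves from 10 to 7 (Manhattan distance 2, so 2 moves are spent on a detour and 2 undoing it).
Enumerating: 10 6 2 3 4 8 7 | 10 6 5 1 2 3 7 | 10 11 12 8 4 3 7.
That gives 3 routes.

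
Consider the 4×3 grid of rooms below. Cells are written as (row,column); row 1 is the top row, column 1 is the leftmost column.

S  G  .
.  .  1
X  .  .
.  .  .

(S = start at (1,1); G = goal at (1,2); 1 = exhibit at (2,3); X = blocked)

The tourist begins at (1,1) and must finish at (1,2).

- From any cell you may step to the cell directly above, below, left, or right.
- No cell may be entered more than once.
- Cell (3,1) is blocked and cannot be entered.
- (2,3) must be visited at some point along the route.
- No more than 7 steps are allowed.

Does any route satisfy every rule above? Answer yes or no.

yes

One route that works: (1,1) → (2,1) → (2,2) → (2,3) → (1,3) → (1,2).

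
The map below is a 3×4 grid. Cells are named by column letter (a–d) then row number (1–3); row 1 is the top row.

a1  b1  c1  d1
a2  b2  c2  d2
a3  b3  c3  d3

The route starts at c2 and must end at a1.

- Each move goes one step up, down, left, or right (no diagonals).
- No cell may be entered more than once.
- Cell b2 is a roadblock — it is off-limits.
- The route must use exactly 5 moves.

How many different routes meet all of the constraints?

Need simple routes of exactly 5 moves from c2 to a1 (Manhattan distance 3, so 1 moves are spent on a detour and 1 undoing it).
Enumerating: c2 c3 b3 a3 a2 a1 | c2 d2 d1 c1 b1 a1.
That gives 2 routes.

2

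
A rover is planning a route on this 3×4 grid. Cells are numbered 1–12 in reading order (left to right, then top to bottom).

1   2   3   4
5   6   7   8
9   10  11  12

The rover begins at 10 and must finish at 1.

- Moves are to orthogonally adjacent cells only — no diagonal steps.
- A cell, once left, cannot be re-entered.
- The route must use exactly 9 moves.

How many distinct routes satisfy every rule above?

7

Need simple routes of exactly 9 moves from 10 to 1 (Manhattan distance 3, so 3 moves are spent on a detour and 3 undoing it).
Enumerating: 10 6 7 11 12 8 4 3 2 1 | 10 9 5 6 7 8 4 3 2 1 | 10 11 7 8 4 3 2 6 5 1 | 10 11 12 8 4 3 7 6 2 1 | 10 11 12 8 4 3 7 6 5 1 | 10 11 12 8 4 3 2 6 5 1 | 10 11 12 8 7 3 2 6 5 1.
That gives 7 routes.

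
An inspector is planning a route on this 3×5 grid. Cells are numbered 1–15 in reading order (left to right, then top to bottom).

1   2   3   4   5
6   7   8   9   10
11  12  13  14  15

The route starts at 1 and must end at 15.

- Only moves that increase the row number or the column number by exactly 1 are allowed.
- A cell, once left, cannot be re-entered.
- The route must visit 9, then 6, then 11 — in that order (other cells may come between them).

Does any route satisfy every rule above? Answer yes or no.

no

6 lies to the left of 9, so going from 9 to 6 would need a leftward move — but moves only go right/down, so 9 cannot be visited before 6.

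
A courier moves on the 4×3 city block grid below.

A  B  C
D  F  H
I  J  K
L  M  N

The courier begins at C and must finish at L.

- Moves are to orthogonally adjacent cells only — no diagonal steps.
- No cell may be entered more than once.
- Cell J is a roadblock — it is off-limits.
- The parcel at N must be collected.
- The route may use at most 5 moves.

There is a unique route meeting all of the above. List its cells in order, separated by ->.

The 5-move cap with required stops at N leaves no slack for detours.
Route from C: 3× down (reaching N), 2× left (reaching L) — 5 moves in all.
Check: all required cells visited; 5 ≤ 5 moves.

C -> H -> K -> N -> M -> L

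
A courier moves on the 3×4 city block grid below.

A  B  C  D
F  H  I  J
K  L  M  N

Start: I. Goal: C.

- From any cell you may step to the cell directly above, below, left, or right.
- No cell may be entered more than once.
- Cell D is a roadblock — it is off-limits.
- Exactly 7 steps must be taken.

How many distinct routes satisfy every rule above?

5

Need simple routes of exactly 7 moves from I to C (Manhattan distance 1, so 3 moves are spent on a detour and 3 undoing it).
Enumerating: I M L H F A B C | I M L K F A B C | I M L K F H B C | I H L K F A B C | I J N M L H B C.
That gives 5 routes.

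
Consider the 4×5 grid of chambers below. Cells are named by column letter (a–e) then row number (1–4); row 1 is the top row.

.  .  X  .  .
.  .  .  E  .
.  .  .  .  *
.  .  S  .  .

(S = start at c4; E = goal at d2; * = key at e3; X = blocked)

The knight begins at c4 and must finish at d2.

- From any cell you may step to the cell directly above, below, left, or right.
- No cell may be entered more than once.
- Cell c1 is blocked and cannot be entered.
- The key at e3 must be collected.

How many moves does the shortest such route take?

Any route passes through e3 somewhere between c4 and d2. Summing Manhattan distances along the two legs (c4 → e3 → d2) gives a lower bound of 3 + 2 = 5 moves.
A route of 5 moves achieves this: c4 → c3 → d3 → e3 → e2 → d2.
Since 5 matches the lower bound, it is optimal.

5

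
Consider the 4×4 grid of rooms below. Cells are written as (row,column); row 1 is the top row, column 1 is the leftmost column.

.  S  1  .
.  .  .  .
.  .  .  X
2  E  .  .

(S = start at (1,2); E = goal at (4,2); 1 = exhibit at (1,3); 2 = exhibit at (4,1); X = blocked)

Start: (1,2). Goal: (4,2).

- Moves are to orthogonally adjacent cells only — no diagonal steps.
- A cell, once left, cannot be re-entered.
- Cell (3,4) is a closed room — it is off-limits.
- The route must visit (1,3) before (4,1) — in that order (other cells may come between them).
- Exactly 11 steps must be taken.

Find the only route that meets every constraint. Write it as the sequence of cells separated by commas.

The waypoints must appear in the order (1,3), (4,1), with no cell reused.
Route from (1,2): 2× right (reaching (1,4)), down to (2,4), left to (2,3), down to (3,3), left to (3,2), up to (2,2), left to (2,1), 2× down (reaching (4,1)), right to (4,2) — 11 moves in all.
Check: order respected (1 at step 1, 2 at step 10); 11 moves as required.

(1,2), (1,3), (1,4), (2,4), (2,3), (3,3), (3,2), (2,2), (2,1), (3,1), (4,1), (4,2)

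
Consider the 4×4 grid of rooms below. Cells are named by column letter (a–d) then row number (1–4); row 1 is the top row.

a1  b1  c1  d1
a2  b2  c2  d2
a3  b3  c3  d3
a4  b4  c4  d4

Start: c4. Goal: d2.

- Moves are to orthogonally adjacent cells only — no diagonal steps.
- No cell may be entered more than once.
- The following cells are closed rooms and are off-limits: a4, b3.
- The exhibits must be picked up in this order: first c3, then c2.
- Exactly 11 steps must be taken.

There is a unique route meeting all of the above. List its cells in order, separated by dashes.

c4 - d4 - d3 - c3 - c2 - b2 - a2 - a1 - b1 - c1 - d1 - d2

The waypoints must appear in the order c3, c2, with no cell reused.
Route from c4: right to d4, up to d3, left to c3, up to c2, 2× left (reaching a2), up to a1, 3× right (reaching d1), down to d2 — 11 moves in all.
Check: order respected (c3 at step 3, c2 at step 4); 11 moves as required.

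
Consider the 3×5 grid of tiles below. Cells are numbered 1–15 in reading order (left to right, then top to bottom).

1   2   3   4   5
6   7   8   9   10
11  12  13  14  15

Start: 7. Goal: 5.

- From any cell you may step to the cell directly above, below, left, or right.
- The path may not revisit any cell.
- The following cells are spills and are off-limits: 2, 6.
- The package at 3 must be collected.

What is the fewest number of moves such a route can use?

4

Any route passes through 3 somewhere between 7 and 5. Summing Manhattan distances along the two legs (7 → 3 → 5) gives a lower bound of 2 + 2 = 4 moves.
A route of 4 moves achieves this: 7 → 8 → 3 → 4 → 5.
Since 4 matches the lower bound, it is optimal.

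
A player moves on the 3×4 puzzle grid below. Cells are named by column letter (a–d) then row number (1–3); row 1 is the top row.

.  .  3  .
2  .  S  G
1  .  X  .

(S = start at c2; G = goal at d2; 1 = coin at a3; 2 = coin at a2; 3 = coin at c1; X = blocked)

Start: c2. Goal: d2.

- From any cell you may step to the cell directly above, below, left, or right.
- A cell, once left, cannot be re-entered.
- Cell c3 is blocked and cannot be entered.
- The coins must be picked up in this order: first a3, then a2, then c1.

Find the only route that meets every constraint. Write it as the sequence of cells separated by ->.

c2 -> b2 -> b3 -> a3 -> a2 -> a1 -> b1 -> c1 -> d1 -> d2

The waypoints must appear in the order a3, a2, c1, with no cell reused.
Route from c2: left 1 to b2, down 1 to b3, left 1 to a3, up 2 to a1, right 3 to d1, down 1 to d2 — 9 moves in all.
Check: order respected (1 at step 3, 2 at step 4, 3 at step 7).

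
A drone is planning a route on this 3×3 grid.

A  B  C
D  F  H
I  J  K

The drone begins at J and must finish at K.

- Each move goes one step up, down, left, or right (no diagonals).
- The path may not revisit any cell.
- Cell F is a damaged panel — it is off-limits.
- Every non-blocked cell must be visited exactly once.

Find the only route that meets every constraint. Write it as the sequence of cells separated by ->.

J -> I -> D -> A -> B -> C -> H -> K

Need to visit all 8 open cells exactly once, starting at J and ending at K.
Cell D has only two open neighbours (A and I), so the path must pass straight through it: one of those is the cell it's entered from and the other is where it exits.
Route from J: left to I, 2× up (reaching A), 2× right (reaching C), 2× down (reaching K) — 7 moves in all.
Check: all 8 open cells covered.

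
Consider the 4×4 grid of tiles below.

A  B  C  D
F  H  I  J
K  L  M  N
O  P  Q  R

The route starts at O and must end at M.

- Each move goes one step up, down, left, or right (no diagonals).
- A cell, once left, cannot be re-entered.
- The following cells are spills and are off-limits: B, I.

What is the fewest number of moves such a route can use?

The Manhattan distance from O to M is |4−3| + |1−3| = 3, so at least 3 moves are needed.
A route of 3 moves achieves this: O → K → L → M.
Since 3 matches the lower bound, it is optimal.

3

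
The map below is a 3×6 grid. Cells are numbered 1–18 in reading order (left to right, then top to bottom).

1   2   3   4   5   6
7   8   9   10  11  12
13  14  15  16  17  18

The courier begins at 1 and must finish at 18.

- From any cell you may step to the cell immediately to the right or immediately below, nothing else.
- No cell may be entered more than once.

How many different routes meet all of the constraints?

21

A right/down-only route from 1 to 18 makes exactly 2 down-moves and 5 right-moves in some order.
With no other constraints that would be C(7,2) = 21 routes.
That gives 21 routes.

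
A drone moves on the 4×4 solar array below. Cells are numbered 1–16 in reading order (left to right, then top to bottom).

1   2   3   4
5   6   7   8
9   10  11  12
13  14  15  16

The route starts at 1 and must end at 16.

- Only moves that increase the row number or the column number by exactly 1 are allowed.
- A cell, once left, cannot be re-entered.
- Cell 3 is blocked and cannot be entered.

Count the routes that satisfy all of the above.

A right/down-only route from 1 to 16 makes exactly 3 down-moves and 3 right-moves in some order.
With no other constraints that would be C(6,3) = 20 routes.
Subtract routes through each blocked cell (inclusion–exclusion for overlaps): − through 3: 4 → 16.
That gives 16 routes.

16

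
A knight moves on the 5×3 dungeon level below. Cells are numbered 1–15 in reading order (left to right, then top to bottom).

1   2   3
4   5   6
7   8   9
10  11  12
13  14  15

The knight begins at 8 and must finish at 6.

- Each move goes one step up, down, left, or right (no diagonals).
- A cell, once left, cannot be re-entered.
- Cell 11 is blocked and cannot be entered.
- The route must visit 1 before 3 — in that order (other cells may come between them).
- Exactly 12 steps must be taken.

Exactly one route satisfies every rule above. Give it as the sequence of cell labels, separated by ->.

8 -> 9 -> 12 -> 15 -> 14 -> 13 -> 10 -> 7 -> 4 -> 1 -> 2 -> 3 -> 6

The waypoints must appear in the order 1, 3, with no cell reused.
Route from 8: right to 9, 2× down (reaching 15), 2× left (reaching 13), 4× up (reaching 1), 2× right (reaching 3), down to 6 — 12 moves in all.
Check: order respected (1 at step 9, 3 at step 11); 12 moves as required.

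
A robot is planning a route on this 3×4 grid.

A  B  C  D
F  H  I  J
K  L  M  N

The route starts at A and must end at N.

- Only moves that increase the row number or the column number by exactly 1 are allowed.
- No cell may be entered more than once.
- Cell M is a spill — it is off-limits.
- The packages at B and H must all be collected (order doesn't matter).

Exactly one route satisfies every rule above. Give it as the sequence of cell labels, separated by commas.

A, B, H, I, J, N

Moves only go right or down, so the column and row indices never decrease.
Route from A: right 1 to B, down 1 to H, right 2 to J, down 1 to N — 5 moves in all.
Check: all required cells visited.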